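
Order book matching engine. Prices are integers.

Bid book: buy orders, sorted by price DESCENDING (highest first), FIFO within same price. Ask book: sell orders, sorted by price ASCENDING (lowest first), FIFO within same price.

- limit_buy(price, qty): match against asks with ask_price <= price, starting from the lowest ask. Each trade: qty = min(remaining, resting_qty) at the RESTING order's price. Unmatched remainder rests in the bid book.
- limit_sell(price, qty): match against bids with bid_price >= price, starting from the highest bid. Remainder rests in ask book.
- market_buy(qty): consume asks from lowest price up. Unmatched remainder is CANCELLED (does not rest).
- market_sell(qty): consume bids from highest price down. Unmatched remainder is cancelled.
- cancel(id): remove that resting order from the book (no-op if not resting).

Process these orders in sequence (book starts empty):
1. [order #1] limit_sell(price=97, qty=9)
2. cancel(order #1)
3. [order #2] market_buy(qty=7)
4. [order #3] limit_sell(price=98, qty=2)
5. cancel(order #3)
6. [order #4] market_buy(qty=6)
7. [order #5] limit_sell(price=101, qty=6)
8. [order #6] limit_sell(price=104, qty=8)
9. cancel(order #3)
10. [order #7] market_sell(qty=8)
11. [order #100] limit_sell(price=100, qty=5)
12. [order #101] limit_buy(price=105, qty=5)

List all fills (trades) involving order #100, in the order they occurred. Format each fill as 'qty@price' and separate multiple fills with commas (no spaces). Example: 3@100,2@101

After op 1 [order #1] limit_sell(price=97, qty=9): fills=none; bids=[-] asks=[#1:9@97]
After op 2 cancel(order #1): fills=none; bids=[-] asks=[-]
After op 3 [order #2] market_buy(qty=7): fills=none; bids=[-] asks=[-]
After op 4 [order #3] limit_sell(price=98, qty=2): fills=none; bids=[-] asks=[#3:2@98]
After op 5 cancel(order #3): fills=none; bids=[-] asks=[-]
After op 6 [order #4] market_buy(qty=6): fills=none; bids=[-] asks=[-]
After op 7 [order #5] limit_sell(price=101, qty=6): fills=none; bids=[-] asks=[#5:6@101]
After op 8 [order #6] limit_sell(price=104, qty=8): fills=none; bids=[-] asks=[#5:6@101 #6:8@104]
After op 9 cancel(order #3): fills=none; bids=[-] asks=[#5:6@101 #6:8@104]
After op 10 [order #7] market_sell(qty=8): fills=none; bids=[-] asks=[#5:6@101 #6:8@104]
After op 11 [order #100] limit_sell(price=100, qty=5): fills=none; bids=[-] asks=[#100:5@100 #5:6@101 #6:8@104]
After op 12 [order #101] limit_buy(price=105, qty=5): fills=#101x#100:5@100; bids=[-] asks=[#5:6@101 #6:8@104]

Answer: 5@100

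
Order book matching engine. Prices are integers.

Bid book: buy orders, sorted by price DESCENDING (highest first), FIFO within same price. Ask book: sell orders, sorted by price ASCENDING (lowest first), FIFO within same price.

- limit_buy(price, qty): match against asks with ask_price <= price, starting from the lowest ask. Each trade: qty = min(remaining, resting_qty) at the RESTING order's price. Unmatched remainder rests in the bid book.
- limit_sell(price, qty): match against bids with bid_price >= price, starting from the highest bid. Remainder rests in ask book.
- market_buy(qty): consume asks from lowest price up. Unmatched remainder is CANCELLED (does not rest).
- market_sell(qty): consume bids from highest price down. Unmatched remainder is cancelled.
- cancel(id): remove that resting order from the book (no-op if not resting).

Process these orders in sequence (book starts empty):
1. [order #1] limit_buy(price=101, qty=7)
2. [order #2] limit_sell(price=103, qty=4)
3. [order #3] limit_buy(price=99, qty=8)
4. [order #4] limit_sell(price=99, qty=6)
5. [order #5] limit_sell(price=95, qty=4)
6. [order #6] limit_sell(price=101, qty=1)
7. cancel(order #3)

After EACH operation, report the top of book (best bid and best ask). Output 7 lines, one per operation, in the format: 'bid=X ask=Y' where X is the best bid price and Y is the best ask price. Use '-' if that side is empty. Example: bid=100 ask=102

After op 1 [order #1] limit_buy(price=101, qty=7): fills=none; bids=[#1:7@101] asks=[-]
After op 2 [order #2] limit_sell(price=103, qty=4): fills=none; bids=[#1:7@101] asks=[#2:4@103]
After op 3 [order #3] limit_buy(price=99, qty=8): fills=none; bids=[#1:7@101 #3:8@99] asks=[#2:4@103]
After op 4 [order #4] limit_sell(price=99, qty=6): fills=#1x#4:6@101; bids=[#1:1@101 #3:8@99] asks=[#2:4@103]
After op 5 [order #5] limit_sell(price=95, qty=4): fills=#1x#5:1@101 #3x#5:3@99; bids=[#3:5@99] asks=[#2:4@103]
After op 6 [order #6] limit_sell(price=101, qty=1): fills=none; bids=[#3:5@99] asks=[#6:1@101 #2:4@103]
After op 7 cancel(order #3): fills=none; bids=[-] asks=[#6:1@101 #2:4@103]

Answer: bid=101 ask=-
bid=101 ask=103
bid=101 ask=103
bid=101 ask=103
bid=99 ask=103
bid=99 ask=101
bid=- ask=101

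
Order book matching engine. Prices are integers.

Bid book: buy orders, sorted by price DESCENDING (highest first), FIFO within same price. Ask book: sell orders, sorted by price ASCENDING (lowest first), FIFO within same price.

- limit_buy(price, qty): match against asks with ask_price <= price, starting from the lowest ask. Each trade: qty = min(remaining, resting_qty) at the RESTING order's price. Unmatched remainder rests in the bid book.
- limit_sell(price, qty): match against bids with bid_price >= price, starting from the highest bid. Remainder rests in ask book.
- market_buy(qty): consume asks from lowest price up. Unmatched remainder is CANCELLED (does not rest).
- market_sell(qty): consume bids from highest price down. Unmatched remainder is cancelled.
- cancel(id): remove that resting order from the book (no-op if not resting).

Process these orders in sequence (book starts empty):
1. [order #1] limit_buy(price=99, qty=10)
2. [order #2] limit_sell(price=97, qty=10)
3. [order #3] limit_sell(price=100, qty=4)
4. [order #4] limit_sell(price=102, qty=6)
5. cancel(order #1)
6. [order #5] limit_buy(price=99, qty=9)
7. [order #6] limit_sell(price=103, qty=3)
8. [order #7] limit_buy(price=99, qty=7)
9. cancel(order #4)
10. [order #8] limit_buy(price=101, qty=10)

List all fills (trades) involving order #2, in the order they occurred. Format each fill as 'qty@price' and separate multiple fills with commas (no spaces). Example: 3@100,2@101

After op 1 [order #1] limit_buy(price=99, qty=10): fills=none; bids=[#1:10@99] asks=[-]
After op 2 [order #2] limit_sell(price=97, qty=10): fills=#1x#2:10@99; bids=[-] asks=[-]
After op 3 [order #3] limit_sell(price=100, qty=4): fills=none; bids=[-] asks=[#3:4@100]
After op 4 [order #4] limit_sell(price=102, qty=6): fills=none; bids=[-] asks=[#3:4@100 #4:6@102]
After op 5 cancel(order #1): fills=none; bids=[-] asks=[#3:4@100 #4:6@102]
After op 6 [order #5] limit_buy(price=99, qty=9): fills=none; bids=[#5:9@99] asks=[#3:4@100 #4:6@102]
After op 7 [order #6] limit_sell(price=103, qty=3): fills=none; bids=[#5:9@99] asks=[#3:4@100 #4:6@102 #6:3@103]
After op 8 [order #7] limit_buy(price=99, qty=7): fills=none; bids=[#5:9@99 #7:7@99] asks=[#3:4@100 #4:6@102 #6:3@103]
After op 9 cancel(order #4): fills=none; bids=[#5:9@99 #7:7@99] asks=[#3:4@100 #6:3@103]
After op 10 [order #8] limit_buy(price=101, qty=10): fills=#8x#3:4@100; bids=[#8:6@101 #5:9@99 #7:7@99] asks=[#6:3@103]

Answer: 10@99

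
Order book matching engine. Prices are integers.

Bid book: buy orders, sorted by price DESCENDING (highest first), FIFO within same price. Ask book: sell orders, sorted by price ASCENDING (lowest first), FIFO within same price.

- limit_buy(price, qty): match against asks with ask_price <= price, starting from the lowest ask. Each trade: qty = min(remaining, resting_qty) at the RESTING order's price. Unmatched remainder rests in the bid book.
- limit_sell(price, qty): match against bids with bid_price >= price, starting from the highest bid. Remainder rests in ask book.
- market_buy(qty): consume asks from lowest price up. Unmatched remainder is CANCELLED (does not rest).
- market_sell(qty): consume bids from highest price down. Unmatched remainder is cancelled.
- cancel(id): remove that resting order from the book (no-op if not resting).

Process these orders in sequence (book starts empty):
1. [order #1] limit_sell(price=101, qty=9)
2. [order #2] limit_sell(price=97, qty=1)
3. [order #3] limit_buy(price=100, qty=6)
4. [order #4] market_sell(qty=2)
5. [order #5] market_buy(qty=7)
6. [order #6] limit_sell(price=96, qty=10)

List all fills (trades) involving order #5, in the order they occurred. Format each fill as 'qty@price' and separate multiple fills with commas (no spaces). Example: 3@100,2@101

After op 1 [order #1] limit_sell(price=101, qty=9): fills=none; bids=[-] asks=[#1:9@101]
After op 2 [order #2] limit_sell(price=97, qty=1): fills=none; bids=[-] asks=[#2:1@97 #1:9@101]
After op 3 [order #3] limit_buy(price=100, qty=6): fills=#3x#2:1@97; bids=[#3:5@100] asks=[#1:9@101]
After op 4 [order #4] market_sell(qty=2): fills=#3x#4:2@100; bids=[#3:3@100] asks=[#1:9@101]
After op 5 [order #5] market_buy(qty=7): fills=#5x#1:7@101; bids=[#3:3@100] asks=[#1:2@101]
After op 6 [order #6] limit_sell(price=96, qty=10): fills=#3x#6:3@100; bids=[-] asks=[#6:7@96 #1:2@101]

Answer: 7@101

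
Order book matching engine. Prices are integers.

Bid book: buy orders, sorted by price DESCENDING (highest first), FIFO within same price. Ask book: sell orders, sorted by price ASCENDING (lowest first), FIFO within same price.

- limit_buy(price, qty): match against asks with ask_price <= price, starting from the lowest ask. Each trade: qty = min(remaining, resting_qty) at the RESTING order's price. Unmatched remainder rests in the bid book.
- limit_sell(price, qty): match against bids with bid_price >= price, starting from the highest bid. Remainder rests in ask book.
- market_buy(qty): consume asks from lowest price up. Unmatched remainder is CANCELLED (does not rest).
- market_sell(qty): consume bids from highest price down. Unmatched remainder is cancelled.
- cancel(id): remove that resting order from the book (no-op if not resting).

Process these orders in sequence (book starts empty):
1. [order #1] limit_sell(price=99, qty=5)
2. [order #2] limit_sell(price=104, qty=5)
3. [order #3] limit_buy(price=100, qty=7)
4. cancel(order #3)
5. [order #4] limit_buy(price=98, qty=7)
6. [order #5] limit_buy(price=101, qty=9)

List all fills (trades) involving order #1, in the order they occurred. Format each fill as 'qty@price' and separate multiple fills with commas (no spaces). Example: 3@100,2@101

After op 1 [order #1] limit_sell(price=99, qty=5): fills=none; bids=[-] asks=[#1:5@99]
After op 2 [order #2] limit_sell(price=104, qty=5): fills=none; bids=[-] asks=[#1:5@99 #2:5@104]
After op 3 [order #3] limit_buy(price=100, qty=7): fills=#3x#1:5@99; bids=[#3:2@100] asks=[#2:5@104]
After op 4 cancel(order #3): fills=none; bids=[-] asks=[#2:5@104]
After op 5 [order #4] limit_buy(price=98, qty=7): fills=none; bids=[#4:7@98] asks=[#2:5@104]
After op 6 [order #5] limit_buy(price=101, qty=9): fills=none; bids=[#5:9@101 #4:7@98] asks=[#2:5@104]

Answer: 5@99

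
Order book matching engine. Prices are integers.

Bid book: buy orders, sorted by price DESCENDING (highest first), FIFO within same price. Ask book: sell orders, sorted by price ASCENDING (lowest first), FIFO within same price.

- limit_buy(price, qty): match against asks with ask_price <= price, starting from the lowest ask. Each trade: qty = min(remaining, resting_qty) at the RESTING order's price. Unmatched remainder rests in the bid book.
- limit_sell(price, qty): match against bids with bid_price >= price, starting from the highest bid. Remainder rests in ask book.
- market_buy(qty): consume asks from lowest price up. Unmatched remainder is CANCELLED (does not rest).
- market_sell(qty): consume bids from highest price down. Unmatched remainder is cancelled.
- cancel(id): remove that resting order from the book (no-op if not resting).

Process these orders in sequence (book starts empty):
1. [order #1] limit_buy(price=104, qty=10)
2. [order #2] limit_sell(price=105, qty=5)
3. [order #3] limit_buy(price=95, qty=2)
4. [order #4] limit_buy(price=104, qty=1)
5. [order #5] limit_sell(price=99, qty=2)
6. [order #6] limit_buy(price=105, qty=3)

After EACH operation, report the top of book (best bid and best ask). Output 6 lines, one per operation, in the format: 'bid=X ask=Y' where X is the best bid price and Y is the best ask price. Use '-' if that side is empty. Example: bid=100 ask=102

After op 1 [order #1] limit_buy(price=104, qty=10): fills=none; bids=[#1:10@104] asks=[-]
After op 2 [order #2] limit_sell(price=105, qty=5): fills=none; bids=[#1:10@104] asks=[#2:5@105]
After op 3 [order #3] limit_buy(price=95, qty=2): fills=none; bids=[#1:10@104 #3:2@95] asks=[#2:5@105]
After op 4 [order #4] limit_buy(price=104, qty=1): fills=none; bids=[#1:10@104 #4:1@104 #3:2@95] asks=[#2:5@105]
After op 5 [order #5] limit_sell(price=99, qty=2): fills=#1x#5:2@104; bids=[#1:8@104 #4:1@104 #3:2@95] asks=[#2:5@105]
After op 6 [order #6] limit_buy(price=105, qty=3): fills=#6x#2:3@105; bids=[#1:8@104 #4:1@104 #3:2@95] asks=[#2:2@105]

Answer: bid=104 ask=-
bid=104 ask=105
bid=104 ask=105
bid=104 ask=105
bid=104 ask=105
bid=104 ask=105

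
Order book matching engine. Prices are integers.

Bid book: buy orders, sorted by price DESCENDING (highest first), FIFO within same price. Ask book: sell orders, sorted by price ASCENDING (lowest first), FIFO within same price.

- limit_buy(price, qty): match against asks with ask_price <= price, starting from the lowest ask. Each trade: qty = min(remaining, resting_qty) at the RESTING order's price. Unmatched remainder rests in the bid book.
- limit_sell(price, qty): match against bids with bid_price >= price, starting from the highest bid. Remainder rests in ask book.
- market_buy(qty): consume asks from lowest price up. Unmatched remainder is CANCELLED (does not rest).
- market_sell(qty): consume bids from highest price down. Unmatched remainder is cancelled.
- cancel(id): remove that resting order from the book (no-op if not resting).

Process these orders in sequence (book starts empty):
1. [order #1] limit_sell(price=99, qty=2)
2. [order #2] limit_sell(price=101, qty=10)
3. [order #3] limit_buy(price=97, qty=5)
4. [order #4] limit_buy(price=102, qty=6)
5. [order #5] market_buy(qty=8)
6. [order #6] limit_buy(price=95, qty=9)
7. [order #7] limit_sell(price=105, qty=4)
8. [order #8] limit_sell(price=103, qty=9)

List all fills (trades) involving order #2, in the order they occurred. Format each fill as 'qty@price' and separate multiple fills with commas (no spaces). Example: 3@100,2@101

Answer: 4@101,6@101

Derivation:
After op 1 [order #1] limit_sell(price=99, qty=2): fills=none; bids=[-] asks=[#1:2@99]
After op 2 [order #2] limit_sell(price=101, qty=10): fills=none; bids=[-] asks=[#1:2@99 #2:10@101]
After op 3 [order #3] limit_buy(price=97, qty=5): fills=none; bids=[#3:5@97] asks=[#1:2@99 #2:10@101]
After op 4 [order #4] limit_buy(price=102, qty=6): fills=#4x#1:2@99 #4x#2:4@101; bids=[#3:5@97] asks=[#2:6@101]
After op 5 [order #5] market_buy(qty=8): fills=#5x#2:6@101; bids=[#3:5@97] asks=[-]
After op 6 [order #6] limit_buy(price=95, qty=9): fills=none; bids=[#3:5@97 #6:9@95] asks=[-]
After op 7 [order #7] limit_sell(price=105, qty=4): fills=none; bids=[#3:5@97 #6:9@95] asks=[#7:4@105]
After op 8 [order #8] limit_sell(price=103, qty=9): fills=none; bids=[#3:5@97 #6:9@95] asks=[#8:9@103 #7:4@105]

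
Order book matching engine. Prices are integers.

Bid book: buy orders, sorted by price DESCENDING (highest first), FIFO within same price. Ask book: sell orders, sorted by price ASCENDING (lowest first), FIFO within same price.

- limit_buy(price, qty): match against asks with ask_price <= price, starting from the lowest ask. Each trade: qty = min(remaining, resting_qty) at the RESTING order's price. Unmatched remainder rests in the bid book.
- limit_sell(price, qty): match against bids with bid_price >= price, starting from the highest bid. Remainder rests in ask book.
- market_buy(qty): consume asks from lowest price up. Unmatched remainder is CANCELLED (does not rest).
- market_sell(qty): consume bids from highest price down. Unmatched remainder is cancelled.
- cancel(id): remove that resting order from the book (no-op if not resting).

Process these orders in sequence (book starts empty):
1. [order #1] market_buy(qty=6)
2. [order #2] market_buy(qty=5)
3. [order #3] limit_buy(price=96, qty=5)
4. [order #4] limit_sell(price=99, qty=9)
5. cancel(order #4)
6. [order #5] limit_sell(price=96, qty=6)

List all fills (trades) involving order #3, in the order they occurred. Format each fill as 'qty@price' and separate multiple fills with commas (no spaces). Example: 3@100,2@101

Answer: 5@96

Derivation:
After op 1 [order #1] market_buy(qty=6): fills=none; bids=[-] asks=[-]
After op 2 [order #2] market_buy(qty=5): fills=none; bids=[-] asks=[-]
After op 3 [order #3] limit_buy(price=96, qty=5): fills=none; bids=[#3:5@96] asks=[-]
After op 4 [order #4] limit_sell(price=99, qty=9): fills=none; bids=[#3:5@96] asks=[#4:9@99]
After op 5 cancel(order #4): fills=none; bids=[#3:5@96] asks=[-]
After op 6 [order #5] limit_sell(price=96, qty=6): fills=#3x#5:5@96; bids=[-] asks=[#5:1@96]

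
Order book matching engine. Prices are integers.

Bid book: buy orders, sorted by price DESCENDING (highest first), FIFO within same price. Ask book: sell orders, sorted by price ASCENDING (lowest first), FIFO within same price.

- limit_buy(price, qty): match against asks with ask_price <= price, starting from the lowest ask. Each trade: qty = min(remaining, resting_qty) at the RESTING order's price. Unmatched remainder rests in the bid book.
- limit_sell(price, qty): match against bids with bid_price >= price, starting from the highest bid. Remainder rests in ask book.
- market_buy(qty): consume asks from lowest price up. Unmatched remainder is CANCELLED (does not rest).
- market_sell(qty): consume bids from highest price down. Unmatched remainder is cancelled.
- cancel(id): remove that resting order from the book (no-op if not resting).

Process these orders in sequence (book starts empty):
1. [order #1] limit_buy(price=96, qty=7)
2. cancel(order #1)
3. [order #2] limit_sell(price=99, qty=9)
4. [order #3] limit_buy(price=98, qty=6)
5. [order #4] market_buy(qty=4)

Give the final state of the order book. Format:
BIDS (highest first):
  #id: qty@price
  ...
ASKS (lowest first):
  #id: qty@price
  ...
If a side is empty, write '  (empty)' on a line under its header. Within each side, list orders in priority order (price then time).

After op 1 [order #1] limit_buy(price=96, qty=7): fills=none; bids=[#1:7@96] asks=[-]
After op 2 cancel(order #1): fills=none; bids=[-] asks=[-]
After op 3 [order #2] limit_sell(price=99, qty=9): fills=none; bids=[-] asks=[#2:9@99]
After op 4 [order #3] limit_buy(price=98, qty=6): fills=none; bids=[#3:6@98] asks=[#2:9@99]
After op 5 [order #4] market_buy(qty=4): fills=#4x#2:4@99; bids=[#3:6@98] asks=[#2:5@99]

Answer: BIDS (highest first):
  #3: 6@98
ASKS (lowest first):
  #2: 5@99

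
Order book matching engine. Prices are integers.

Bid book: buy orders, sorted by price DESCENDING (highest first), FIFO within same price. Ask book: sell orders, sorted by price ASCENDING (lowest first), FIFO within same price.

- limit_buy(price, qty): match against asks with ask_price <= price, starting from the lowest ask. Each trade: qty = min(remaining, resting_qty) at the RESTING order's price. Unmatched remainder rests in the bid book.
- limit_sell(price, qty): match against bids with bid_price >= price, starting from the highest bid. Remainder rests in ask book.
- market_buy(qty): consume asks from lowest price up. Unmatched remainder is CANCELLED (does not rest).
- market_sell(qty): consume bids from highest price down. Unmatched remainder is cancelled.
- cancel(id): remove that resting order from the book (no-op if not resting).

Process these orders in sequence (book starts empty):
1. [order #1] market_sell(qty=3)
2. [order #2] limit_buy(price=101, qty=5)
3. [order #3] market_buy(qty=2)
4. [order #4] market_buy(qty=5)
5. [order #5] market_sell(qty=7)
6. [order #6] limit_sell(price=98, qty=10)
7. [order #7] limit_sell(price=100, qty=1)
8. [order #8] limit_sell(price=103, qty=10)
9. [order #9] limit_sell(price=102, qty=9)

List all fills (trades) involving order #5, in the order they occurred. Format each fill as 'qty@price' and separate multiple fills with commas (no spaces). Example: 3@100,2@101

After op 1 [order #1] market_sell(qty=3): fills=none; bids=[-] asks=[-]
After op 2 [order #2] limit_buy(price=101, qty=5): fills=none; bids=[#2:5@101] asks=[-]
After op 3 [order #3] market_buy(qty=2): fills=none; bids=[#2:5@101] asks=[-]
After op 4 [order #4] market_buy(qty=5): fills=none; bids=[#2:5@101] asks=[-]
After op 5 [order #5] market_sell(qty=7): fills=#2x#5:5@101; bids=[-] asks=[-]
After op 6 [order #6] limit_sell(price=98, qty=10): fills=none; bids=[-] asks=[#6:10@98]
After op 7 [order #7] limit_sell(price=100, qty=1): fills=none; bids=[-] asks=[#6:10@98 #7:1@100]
After op 8 [order #8] limit_sell(price=103, qty=10): fills=none; bids=[-] asks=[#6:10@98 #7:1@100 #8:10@103]
After op 9 [order #9] limit_sell(price=102, qty=9): fills=none; bids=[-] asks=[#6:10@98 #7:1@100 #9:9@102 #8:10@103]

Answer: 5@101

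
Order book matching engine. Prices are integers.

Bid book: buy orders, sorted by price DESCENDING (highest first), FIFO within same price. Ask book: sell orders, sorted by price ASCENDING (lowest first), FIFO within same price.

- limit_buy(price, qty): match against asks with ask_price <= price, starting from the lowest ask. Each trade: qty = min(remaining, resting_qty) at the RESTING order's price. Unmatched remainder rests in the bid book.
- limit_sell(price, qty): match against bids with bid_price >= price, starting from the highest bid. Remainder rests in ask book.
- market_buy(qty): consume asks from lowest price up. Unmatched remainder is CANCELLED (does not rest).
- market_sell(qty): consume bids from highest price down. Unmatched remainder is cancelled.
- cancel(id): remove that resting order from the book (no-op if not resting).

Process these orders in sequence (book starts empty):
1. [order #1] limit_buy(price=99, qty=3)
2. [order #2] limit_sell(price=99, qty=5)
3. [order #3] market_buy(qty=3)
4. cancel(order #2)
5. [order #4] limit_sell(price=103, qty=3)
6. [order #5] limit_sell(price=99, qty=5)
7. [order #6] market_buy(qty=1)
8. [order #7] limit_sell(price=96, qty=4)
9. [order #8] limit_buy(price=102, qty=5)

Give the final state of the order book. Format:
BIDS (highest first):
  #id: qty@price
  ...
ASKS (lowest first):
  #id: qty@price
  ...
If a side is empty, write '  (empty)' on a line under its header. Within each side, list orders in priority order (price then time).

After op 1 [order #1] limit_buy(price=99, qty=3): fills=none; bids=[#1:3@99] asks=[-]
After op 2 [order #2] limit_sell(price=99, qty=5): fills=#1x#2:3@99; bids=[-] asks=[#2:2@99]
After op 3 [order #3] market_buy(qty=3): fills=#3x#2:2@99; bids=[-] asks=[-]
After op 4 cancel(order #2): fills=none; bids=[-] asks=[-]
After op 5 [order #4] limit_sell(price=103, qty=3): fills=none; bids=[-] asks=[#4:3@103]
After op 6 [order #5] limit_sell(price=99, qty=5): fills=none; bids=[-] asks=[#5:5@99 #4:3@103]
After op 7 [order #6] market_buy(qty=1): fills=#6x#5:1@99; bids=[-] asks=[#5:4@99 #4:3@103]
After op 8 [order #7] limit_sell(price=96, qty=4): fills=none; bids=[-] asks=[#7:4@96 #5:4@99 #4:3@103]
After op 9 [order #8] limit_buy(price=102, qty=5): fills=#8x#7:4@96 #8x#5:1@99; bids=[-] asks=[#5:3@99 #4:3@103]

Answer: BIDS (highest first):
  (empty)
ASKS (lowest first):
  #5: 3@99
  #4: 3@103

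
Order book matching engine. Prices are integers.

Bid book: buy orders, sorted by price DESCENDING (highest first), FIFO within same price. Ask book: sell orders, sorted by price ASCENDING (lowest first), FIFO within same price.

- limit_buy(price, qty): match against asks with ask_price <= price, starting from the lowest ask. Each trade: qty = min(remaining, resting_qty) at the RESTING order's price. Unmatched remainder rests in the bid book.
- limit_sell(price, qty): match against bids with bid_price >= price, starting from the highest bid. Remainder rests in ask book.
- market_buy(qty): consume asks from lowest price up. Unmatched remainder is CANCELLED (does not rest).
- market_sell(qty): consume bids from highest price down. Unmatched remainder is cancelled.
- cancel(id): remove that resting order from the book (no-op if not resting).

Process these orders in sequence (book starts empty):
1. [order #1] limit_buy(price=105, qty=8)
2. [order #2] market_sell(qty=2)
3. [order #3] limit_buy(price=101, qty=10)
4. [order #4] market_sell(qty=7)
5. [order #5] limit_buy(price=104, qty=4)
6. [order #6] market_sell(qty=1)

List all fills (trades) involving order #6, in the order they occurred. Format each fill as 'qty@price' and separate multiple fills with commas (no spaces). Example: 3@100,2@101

After op 1 [order #1] limit_buy(price=105, qty=8): fills=none; bids=[#1:8@105] asks=[-]
After op 2 [order #2] market_sell(qty=2): fills=#1x#2:2@105; bids=[#1:6@105] asks=[-]
After op 3 [order #3] limit_buy(price=101, qty=10): fills=none; bids=[#1:6@105 #3:10@101] asks=[-]
After op 4 [order #4] market_sell(qty=7): fills=#1x#4:6@105 #3x#4:1@101; bids=[#3:9@101] asks=[-]
After op 5 [order #5] limit_buy(price=104, qty=4): fills=none; bids=[#5:4@104 #3:9@101] asks=[-]
After op 6 [order #6] market_sell(qty=1): fills=#5x#6:1@104; bids=[#5:3@104 #3:9@101] asks=[-]

Answer: 1@104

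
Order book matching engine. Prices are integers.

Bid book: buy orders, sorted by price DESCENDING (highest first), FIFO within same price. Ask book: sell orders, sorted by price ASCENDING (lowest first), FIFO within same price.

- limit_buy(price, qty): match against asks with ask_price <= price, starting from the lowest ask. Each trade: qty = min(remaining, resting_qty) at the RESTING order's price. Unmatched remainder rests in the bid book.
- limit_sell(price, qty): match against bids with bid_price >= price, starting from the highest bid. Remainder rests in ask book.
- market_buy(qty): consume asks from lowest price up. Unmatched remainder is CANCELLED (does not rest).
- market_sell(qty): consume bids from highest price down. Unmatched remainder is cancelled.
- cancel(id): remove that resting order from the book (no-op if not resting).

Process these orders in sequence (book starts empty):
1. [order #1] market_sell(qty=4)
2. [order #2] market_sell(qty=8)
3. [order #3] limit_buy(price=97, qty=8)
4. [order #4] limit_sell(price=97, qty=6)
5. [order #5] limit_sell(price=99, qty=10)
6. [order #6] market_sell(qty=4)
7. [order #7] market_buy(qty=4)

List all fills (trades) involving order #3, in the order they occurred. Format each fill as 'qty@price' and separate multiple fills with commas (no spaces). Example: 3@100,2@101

Answer: 6@97,2@97

Derivation:
After op 1 [order #1] market_sell(qty=4): fills=none; bids=[-] asks=[-]
After op 2 [order #2] market_sell(qty=8): fills=none; bids=[-] asks=[-]
After op 3 [order #3] limit_buy(price=97, qty=8): fills=none; bids=[#3:8@97] asks=[-]
After op 4 [order #4] limit_sell(price=97, qty=6): fills=#3x#4:6@97; bids=[#3:2@97] asks=[-]
After op 5 [order #5] limit_sell(price=99, qty=10): fills=none; bids=[#3:2@97] asks=[#5:10@99]
After op 6 [order #6] market_sell(qty=4): fills=#3x#6:2@97; bids=[-] asks=[#5:10@99]
After op 7 [order #7] market_buy(qty=4): fills=#7x#5:4@99; bids=[-] asks=[#5:6@99]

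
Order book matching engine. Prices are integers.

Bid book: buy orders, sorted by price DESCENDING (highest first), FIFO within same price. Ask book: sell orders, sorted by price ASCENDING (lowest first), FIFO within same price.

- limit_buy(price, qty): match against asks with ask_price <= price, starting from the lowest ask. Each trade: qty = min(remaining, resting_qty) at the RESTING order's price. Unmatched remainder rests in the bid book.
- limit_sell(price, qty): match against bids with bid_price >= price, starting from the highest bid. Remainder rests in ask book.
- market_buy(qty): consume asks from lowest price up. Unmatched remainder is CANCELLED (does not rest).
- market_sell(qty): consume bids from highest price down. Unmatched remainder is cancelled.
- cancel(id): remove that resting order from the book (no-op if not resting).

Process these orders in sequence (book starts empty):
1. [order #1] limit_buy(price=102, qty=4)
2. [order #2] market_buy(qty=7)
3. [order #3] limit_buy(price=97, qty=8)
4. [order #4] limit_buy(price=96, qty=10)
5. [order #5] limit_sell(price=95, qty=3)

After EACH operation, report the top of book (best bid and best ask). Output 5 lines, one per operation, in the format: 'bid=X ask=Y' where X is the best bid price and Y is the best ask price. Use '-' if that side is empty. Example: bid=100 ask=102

After op 1 [order #1] limit_buy(price=102, qty=4): fills=none; bids=[#1:4@102] asks=[-]
After op 2 [order #2] market_buy(qty=7): fills=none; bids=[#1:4@102] asks=[-]
After op 3 [order #3] limit_buy(price=97, qty=8): fills=none; bids=[#1:4@102 #3:8@97] asks=[-]
After op 4 [order #4] limit_buy(price=96, qty=10): fills=none; bids=[#1:4@102 #3:8@97 #4:10@96] asks=[-]
After op 5 [order #5] limit_sell(price=95, qty=3): fills=#1x#5:3@102; bids=[#1:1@102 #3:8@97 #4:10@96] asks=[-]

Answer: bid=102 ask=-
bid=102 ask=-
bid=102 ask=-
bid=102 ask=-
bid=102 ask=-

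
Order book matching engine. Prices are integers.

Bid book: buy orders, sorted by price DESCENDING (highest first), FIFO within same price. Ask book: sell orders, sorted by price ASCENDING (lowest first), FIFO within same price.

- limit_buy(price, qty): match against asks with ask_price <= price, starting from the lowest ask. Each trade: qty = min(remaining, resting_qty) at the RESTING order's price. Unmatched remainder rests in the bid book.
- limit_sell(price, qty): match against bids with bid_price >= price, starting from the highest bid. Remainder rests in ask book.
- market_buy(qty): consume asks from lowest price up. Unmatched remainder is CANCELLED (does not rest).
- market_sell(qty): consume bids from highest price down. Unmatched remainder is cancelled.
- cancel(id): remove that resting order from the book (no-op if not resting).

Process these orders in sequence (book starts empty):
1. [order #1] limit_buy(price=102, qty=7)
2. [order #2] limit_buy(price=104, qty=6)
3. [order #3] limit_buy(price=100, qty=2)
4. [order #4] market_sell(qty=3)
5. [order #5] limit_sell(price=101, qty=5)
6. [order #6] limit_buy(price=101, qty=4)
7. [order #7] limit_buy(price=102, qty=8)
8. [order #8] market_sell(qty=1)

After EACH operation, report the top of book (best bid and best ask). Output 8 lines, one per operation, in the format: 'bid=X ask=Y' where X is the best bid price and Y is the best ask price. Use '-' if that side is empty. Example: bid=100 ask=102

Answer: bid=102 ask=-
bid=104 ask=-
bid=104 ask=-
bid=104 ask=-
bid=102 ask=-
bid=102 ask=-
bid=102 ask=-
bid=102 ask=-

Derivation:
After op 1 [order #1] limit_buy(price=102, qty=7): fills=none; bids=[#1:7@102] asks=[-]
After op 2 [order #2] limit_buy(price=104, qty=6): fills=none; bids=[#2:6@104 #1:7@102] asks=[-]
After op 3 [order #3] limit_buy(price=100, qty=2): fills=none; bids=[#2:6@104 #1:7@102 #3:2@100] asks=[-]
After op 4 [order #4] market_sell(qty=3): fills=#2x#4:3@104; bids=[#2:3@104 #1:7@102 #3:2@100] asks=[-]
After op 5 [order #5] limit_sell(price=101, qty=5): fills=#2x#5:3@104 #1x#5:2@102; bids=[#1:5@102 #3:2@100] asks=[-]
After op 6 [order #6] limit_buy(price=101, qty=4): fills=none; bids=[#1:5@102 #6:4@101 #3:2@100] asks=[-]
After op 7 [order #7] limit_buy(price=102, qty=8): fills=none; bids=[#1:5@102 #7:8@102 #6:4@101 #3:2@100] asks=[-]
After op 8 [order #8] market_sell(qty=1): fills=#1x#8:1@102; bids=[#1:4@102 #7:8@102 #6:4@101 #3:2@100] asks=[-]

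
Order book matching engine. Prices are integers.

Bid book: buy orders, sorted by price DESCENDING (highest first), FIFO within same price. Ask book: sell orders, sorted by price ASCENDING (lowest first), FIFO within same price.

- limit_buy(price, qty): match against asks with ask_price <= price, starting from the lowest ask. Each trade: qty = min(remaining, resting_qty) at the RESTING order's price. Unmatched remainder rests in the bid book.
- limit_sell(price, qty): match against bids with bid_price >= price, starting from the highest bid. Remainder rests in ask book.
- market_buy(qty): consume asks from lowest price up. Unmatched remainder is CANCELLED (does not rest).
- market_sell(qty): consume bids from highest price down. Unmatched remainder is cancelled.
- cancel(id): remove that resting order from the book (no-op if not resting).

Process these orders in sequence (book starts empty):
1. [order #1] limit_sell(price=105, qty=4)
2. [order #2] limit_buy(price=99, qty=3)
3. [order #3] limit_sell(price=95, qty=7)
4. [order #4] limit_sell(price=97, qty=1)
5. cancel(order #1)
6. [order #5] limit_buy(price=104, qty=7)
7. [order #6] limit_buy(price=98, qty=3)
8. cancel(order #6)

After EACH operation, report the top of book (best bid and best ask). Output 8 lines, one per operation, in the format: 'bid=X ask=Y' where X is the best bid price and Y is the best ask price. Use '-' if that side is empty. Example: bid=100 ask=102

Answer: bid=- ask=105
bid=99 ask=105
bid=- ask=95
bid=- ask=95
bid=- ask=95
bid=104 ask=-
bid=104 ask=-
bid=104 ask=-

Derivation:
After op 1 [order #1] limit_sell(price=105, qty=4): fills=none; bids=[-] asks=[#1:4@105]
After op 2 [order #2] limit_buy(price=99, qty=3): fills=none; bids=[#2:3@99] asks=[#1:4@105]
After op 3 [order #3] limit_sell(price=95, qty=7): fills=#2x#3:3@99; bids=[-] asks=[#3:4@95 #1:4@105]
After op 4 [order #4] limit_sell(price=97, qty=1): fills=none; bids=[-] asks=[#3:4@95 #4:1@97 #1:4@105]
After op 5 cancel(order #1): fills=none; bids=[-] asks=[#3:4@95 #4:1@97]
After op 6 [order #5] limit_buy(price=104, qty=7): fills=#5x#3:4@95 #5x#4:1@97; bids=[#5:2@104] asks=[-]
After op 7 [order #6] limit_buy(price=98, qty=3): fills=none; bids=[#5:2@104 #6:3@98] asks=[-]
After op 8 cancel(order #6): fills=none; bids=[#5:2@104] asks=[-]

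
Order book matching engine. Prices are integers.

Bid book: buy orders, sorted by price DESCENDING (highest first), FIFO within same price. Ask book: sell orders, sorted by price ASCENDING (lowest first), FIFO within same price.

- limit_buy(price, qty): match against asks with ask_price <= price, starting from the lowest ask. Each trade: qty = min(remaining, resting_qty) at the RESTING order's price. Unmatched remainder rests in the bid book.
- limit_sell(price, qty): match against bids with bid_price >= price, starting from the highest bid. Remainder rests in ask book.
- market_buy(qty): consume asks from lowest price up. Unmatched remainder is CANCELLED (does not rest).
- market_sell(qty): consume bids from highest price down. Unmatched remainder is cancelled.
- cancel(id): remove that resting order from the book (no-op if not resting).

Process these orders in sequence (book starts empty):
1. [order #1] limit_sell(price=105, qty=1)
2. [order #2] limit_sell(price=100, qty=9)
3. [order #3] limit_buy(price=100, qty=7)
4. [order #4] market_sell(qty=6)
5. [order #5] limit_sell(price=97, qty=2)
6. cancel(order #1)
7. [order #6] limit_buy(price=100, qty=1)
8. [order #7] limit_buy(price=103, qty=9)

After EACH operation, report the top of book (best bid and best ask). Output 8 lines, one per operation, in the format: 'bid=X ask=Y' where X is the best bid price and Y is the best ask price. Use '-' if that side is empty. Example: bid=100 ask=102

After op 1 [order #1] limit_sell(price=105, qty=1): fills=none; bids=[-] asks=[#1:1@105]
After op 2 [order #2] limit_sell(price=100, qty=9): fills=none; bids=[-] asks=[#2:9@100 #1:1@105]
After op 3 [order #3] limit_buy(price=100, qty=7): fills=#3x#2:7@100; bids=[-] asks=[#2:2@100 #1:1@105]
After op 4 [order #4] market_sell(qty=6): fills=none; bids=[-] asks=[#2:2@100 #1:1@105]
After op 5 [order #5] limit_sell(price=97, qty=2): fills=none; bids=[-] asks=[#5:2@97 #2:2@100 #1:1@105]
After op 6 cancel(order #1): fills=none; bids=[-] asks=[#5:2@97 #2:2@100]
After op 7 [order #6] limit_buy(price=100, qty=1): fills=#6x#5:1@97; bids=[-] asks=[#5:1@97 #2:2@100]
After op 8 [order #7] limit_buy(price=103, qty=9): fills=#7x#5:1@97 #7x#2:2@100; bids=[#7:6@103] asks=[-]

Answer: bid=- ask=105
bid=- ask=100
bid=- ask=100
bid=- ask=100
bid=- ask=97
bid=- ask=97
bid=- ask=97
bid=103 ask=-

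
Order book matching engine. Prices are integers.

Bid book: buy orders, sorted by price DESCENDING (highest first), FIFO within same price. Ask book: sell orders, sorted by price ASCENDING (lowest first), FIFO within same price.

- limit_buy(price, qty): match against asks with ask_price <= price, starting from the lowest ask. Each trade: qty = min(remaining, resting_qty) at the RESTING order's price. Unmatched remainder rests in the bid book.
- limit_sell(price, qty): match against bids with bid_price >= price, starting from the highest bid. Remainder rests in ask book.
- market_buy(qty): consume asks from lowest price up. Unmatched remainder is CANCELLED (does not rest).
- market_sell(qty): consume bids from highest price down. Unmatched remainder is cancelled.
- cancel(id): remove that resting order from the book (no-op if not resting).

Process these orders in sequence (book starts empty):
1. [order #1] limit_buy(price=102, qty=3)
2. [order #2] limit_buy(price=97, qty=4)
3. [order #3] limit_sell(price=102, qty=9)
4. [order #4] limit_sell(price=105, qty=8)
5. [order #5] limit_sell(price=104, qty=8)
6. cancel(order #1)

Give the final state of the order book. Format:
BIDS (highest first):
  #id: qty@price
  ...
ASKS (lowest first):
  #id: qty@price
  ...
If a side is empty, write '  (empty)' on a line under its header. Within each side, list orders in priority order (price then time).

Answer: BIDS (highest first):
  #2: 4@97
ASKS (lowest first):
  #3: 6@102
  #5: 8@104
  #4: 8@105

Derivation:
After op 1 [order #1] limit_buy(price=102, qty=3): fills=none; bids=[#1:3@102] asks=[-]
After op 2 [order #2] limit_buy(price=97, qty=4): fills=none; bids=[#1:3@102 #2:4@97] asks=[-]
After op 3 [order #3] limit_sell(price=102, qty=9): fills=#1x#3:3@102; bids=[#2:4@97] asks=[#3:6@102]
After op 4 [order #4] limit_sell(price=105, qty=8): fills=none; bids=[#2:4@97] asks=[#3:6@102 #4:8@105]
After op 5 [order #5] limit_sell(price=104, qty=8): fills=none; bids=[#2:4@97] asks=[#3:6@102 #5:8@104 #4:8@105]
After op 6 cancel(order #1): fills=none; bids=[#2:4@97] asks=[#3:6@102 #5:8@104 #4:8@105]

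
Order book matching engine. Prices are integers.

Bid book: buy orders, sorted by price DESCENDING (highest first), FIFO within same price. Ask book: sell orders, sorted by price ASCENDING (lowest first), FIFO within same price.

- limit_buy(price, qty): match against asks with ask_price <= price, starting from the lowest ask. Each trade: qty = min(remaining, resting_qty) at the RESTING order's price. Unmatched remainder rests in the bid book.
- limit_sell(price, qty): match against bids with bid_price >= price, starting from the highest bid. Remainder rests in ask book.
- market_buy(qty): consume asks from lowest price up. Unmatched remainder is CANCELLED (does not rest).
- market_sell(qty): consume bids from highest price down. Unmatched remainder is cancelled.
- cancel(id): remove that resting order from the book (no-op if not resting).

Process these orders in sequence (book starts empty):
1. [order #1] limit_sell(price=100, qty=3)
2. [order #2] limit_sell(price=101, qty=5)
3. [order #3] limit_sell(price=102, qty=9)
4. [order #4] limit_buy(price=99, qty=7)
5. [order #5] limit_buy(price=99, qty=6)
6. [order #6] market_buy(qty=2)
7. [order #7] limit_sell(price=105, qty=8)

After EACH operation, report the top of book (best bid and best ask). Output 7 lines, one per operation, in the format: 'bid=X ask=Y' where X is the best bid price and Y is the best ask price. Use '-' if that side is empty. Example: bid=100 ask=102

After op 1 [order #1] limit_sell(price=100, qty=3): fills=none; bids=[-] asks=[#1:3@100]
After op 2 [order #2] limit_sell(price=101, qty=5): fills=none; bids=[-] asks=[#1:3@100 #2:5@101]
After op 3 [order #3] limit_sell(price=102, qty=9): fills=none; bids=[-] asks=[#1:3@100 #2:5@101 #3:9@102]
After op 4 [order #4] limit_buy(price=99, qty=7): fills=none; bids=[#4:7@99] asks=[#1:3@100 #2:5@101 #3:9@102]
After op 5 [order #5] limit_buy(price=99, qty=6): fills=none; bids=[#4:7@99 #5:6@99] asks=[#1:3@100 #2:5@101 #3:9@102]
After op 6 [order #6] market_buy(qty=2): fills=#6x#1:2@100; bids=[#4:7@99 #5:6@99] asks=[#1:1@100 #2:5@101 #3:9@102]
After op 7 [order #7] limit_sell(price=105, qty=8): fills=none; bids=[#4:7@99 #5:6@99] asks=[#1:1@100 #2:5@101 #3:9@102 #7:8@105]

Answer: bid=- ask=100
bid=- ask=100
bid=- ask=100
bid=99 ask=100
bid=99 ask=100
bid=99 ask=100
bid=99 ask=100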